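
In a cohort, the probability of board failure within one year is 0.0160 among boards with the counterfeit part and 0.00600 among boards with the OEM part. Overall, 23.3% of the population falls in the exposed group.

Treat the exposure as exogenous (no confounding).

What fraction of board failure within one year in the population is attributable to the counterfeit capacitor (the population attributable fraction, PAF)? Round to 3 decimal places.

PAF ≈ 0.280

Let p₁ = 0.016, p₀ = 0.006.
Overall risk P(Y=1) = π·p₁ + (1−π)·p₀ = 0.233×0.016 + 0.767×0.006 = 0.00833.
Under exogeneity, PAF = [P(Y=1) − p₀] / P(Y=1).
PAF = (0.00833 − 0.006) / 0.00833 ≈ 0.2797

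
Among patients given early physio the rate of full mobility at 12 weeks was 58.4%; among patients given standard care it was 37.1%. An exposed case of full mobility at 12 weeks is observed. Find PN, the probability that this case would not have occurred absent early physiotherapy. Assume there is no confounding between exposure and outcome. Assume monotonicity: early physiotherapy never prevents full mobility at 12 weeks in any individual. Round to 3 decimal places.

p₁ = 0.584, p₀ = 0.371.
Under exogeneity and monotonicity, PN = (p₁ − p₀) / p₁.
PN = (0.584 − 0.371) / 0.584 = 0.213 / 0.584 ≈ 0.3647

PN ≈ 0.365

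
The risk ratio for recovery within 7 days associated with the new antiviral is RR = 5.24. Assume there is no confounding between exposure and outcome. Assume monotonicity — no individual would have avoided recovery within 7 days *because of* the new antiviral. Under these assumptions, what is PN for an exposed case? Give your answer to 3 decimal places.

PN ≈ 0.809

Under exogeneity and monotonicity, PN = (RR − 1) / RR = 1 − 1/RR.
PN = (5.24 − 1) / 5.24 = 4.24 / 5.24 ≈ 0.8092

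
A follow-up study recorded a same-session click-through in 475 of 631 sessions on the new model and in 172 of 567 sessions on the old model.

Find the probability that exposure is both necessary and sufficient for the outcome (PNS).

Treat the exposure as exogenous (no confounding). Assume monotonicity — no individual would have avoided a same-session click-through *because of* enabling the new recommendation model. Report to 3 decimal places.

p₁ = P(outcome | exposed) = 475/631 = 0.75277
p₀ = P(outcome | unexposed) = 172/567 = 0.30335
Under exogeneity and monotonicity, PNS = p₁ − p₀.
PNS = 0.75277 − 0.30335 = 0.44942

PNS ≈ 0.449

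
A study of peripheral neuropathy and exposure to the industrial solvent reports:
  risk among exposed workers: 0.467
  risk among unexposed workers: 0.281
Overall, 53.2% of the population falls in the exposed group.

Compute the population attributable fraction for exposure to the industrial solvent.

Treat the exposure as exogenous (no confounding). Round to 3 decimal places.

PAF ≈ 0.260

Let p₁ = 0.467, p₀ = 0.281.
Overall risk P(Y=1) = π·p₁ + (1−π)·p₀ = 0.532×0.467 + 0.468×0.281 = 0.37995.
Under exogeneity, PAF = [P(Y=1) − p₀] / P(Y=1).
PAF = (0.37995 − 0.281) / 0.37995 ≈ 0.2604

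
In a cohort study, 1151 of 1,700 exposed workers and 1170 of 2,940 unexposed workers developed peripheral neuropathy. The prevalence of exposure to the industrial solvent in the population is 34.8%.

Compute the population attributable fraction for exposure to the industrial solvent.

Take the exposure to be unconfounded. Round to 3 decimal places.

PAF ≈ 0.196

p₁ = P(outcome | exposed) = 1151/1700 = 0.67706
p₀ = P(outcome | unexposed) = 1170/2940 = 0.39796
Overall risk P(Y=1) = π·p₁ + (1−π)·p₀ = 0.348×0.67706 + 0.652×0.39796 = 0.49509.
Under exogeneity, PAF = [P(Y=1) − p₀] / P(Y=1).
PAF = (0.49509 − 0.39796) / 0.49509 ≈ 0.1962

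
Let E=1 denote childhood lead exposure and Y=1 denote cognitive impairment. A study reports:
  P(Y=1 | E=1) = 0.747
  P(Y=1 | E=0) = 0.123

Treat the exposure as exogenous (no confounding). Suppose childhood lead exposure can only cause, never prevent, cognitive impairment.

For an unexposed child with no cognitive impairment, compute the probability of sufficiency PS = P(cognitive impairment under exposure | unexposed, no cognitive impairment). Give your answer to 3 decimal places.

PS ≈ 0.712

Let p₁ = 0.747, p₀ = 0.123.
Under exogeneity and monotonicity, PS = (p₁ − p₀) / (1 − p₀).
PS = (0.747 − 0.123) / (1 − 0.123) = 0.624 / 0.877 ≈ 0.7115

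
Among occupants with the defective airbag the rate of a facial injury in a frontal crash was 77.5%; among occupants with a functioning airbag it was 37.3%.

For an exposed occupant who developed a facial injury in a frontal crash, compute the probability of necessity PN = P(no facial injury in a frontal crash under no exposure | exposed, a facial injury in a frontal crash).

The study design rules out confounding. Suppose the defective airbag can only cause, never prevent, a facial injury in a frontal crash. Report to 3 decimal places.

PN ≈ 0.519

p₁ = 0.775, p₀ = 0.373.
Under exogeneity and monotonicity, PN = (p₁ − p₀) / p₁.
PN = (0.775 − 0.373) / 0.775 = 0.402 / 0.775 ≈ 0.5187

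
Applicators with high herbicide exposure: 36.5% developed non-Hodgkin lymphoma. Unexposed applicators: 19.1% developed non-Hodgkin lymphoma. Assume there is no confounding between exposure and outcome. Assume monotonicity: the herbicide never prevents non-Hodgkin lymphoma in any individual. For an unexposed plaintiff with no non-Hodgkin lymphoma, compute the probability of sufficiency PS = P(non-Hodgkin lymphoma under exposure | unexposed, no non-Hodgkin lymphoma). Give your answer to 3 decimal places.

PS ≈ 0.215

p₁ = 0.365, p₀ = 0.191.
Under exogeneity and monotonicity, PS = (p₁ − p₀) / (1 − p₀).
PS = (0.365 − 0.191) / (1 − 0.191) = 0.174 / 0.809 ≈ 0.2151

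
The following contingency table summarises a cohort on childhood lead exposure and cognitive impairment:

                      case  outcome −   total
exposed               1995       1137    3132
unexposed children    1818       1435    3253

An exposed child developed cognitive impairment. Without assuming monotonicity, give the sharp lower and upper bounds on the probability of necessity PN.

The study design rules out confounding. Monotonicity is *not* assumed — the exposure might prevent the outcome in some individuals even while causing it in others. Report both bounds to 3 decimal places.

0.123 ≤ PN ≤ 0.693

p₁ = P(outcome | exposed) = 1995/3132 = 0.63697
p₀ = P(outcome | unexposed) = 1818/3253 = 0.55887
Under exogeneity alone the bounds on PN are max{0,(p₁−p₀)/p₁} ≤ PN ≤ min{1,(1−p₀)/p₁}.
  lower = (p₁ − p₀)/p₁ = 0.078104 / 0.63697 ≈ 0.1226
  upper = min{1, (1 − p₀)/p₁} = 0.44113 / 0.63697 ≈ 0.6925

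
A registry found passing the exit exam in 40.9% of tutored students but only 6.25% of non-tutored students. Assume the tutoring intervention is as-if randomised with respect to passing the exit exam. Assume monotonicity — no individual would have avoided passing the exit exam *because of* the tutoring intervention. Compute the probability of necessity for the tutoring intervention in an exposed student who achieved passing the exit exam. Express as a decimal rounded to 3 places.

p₁ = 0.409, p₀ = 0.0625.
Under exogeneity and monotonicity, PN = (p₁ − p₀) / p₁.
PN = (0.409 − 0.0625) / 0.409 = 0.3465 / 0.409 ≈ 0.8472

PN ≈ 0.847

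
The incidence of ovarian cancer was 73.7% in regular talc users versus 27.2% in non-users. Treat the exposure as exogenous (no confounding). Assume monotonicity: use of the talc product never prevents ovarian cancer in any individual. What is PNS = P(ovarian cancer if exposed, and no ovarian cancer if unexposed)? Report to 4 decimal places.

PNS ≈ 0.4650

p₁ = 0.737, p₀ = 0.272.
Under exogeneity and monotonicity, PNS = p₁ − p₀.
PNS = 0.737 − 0.272 = 0.465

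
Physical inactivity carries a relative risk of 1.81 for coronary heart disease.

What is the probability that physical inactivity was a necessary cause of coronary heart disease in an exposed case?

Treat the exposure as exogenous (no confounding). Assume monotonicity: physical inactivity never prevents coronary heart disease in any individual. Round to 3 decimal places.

PN ≈ 0.448

Under exogeneity and monotonicity, PN = (RR − 1) / RR = 1 − 1/RR.
PN = (1.81 − 1) / 1.81 = 0.81 / 1.81 ≈ 0.4475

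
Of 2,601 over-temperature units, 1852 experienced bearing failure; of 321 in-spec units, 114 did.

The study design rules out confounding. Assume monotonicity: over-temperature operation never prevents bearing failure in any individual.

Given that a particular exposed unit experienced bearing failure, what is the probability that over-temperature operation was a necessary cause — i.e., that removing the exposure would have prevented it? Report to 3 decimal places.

p₁ = P(outcome | exposed) = 1852/2601 = 0.71203
p₀ = P(outcome | unexposed) = 114/321 = 0.35514
Under exogeneity and monotonicity, PN = (p₁ − p₀) / p₁.
PN = (0.71203 − 0.35514) / 0.71203 = 0.35689 / 0.71203 ≈ 0.5012

PN ≈ 0.501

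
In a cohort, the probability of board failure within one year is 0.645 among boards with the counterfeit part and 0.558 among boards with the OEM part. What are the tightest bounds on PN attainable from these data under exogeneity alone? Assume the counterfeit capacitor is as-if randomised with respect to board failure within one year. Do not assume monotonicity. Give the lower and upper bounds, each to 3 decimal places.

0.135 ≤ PN ≤ 0.685

Let p₁ = 0.645, p₀ = 0.558.
Under exogeneity alone the bounds on PN are max{0,(p₁−p₀)/p₁} ≤ PN ≤ min{1,(1−p₀)/p₁}.
  lower = (p₁ − p₀)/p₁ = 0.087 / 0.645 ≈ 0.1349
  upper = min{1, (1 − p₀)/p₁} = 0.442 / 0.645 ≈ 0.6853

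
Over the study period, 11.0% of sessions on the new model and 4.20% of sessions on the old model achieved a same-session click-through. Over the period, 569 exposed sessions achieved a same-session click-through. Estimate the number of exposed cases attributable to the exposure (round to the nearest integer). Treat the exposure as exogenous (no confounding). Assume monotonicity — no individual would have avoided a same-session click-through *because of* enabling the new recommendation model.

p₁ = 0.11, p₀ = 0.042.
PN = (p₁ − p₀)/p₁ = (0.11 − 0.042) / 0.11 ≈ 0.61818.
Attributable cases ≈ PN × (exposed cases) = 0.61818 × 569 ≈ 351.75.

about 352 cases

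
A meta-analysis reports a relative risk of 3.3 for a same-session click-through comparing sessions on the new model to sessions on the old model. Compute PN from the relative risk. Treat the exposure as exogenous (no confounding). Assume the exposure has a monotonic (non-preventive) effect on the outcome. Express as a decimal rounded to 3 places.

PN ≈ 0.697

Under exogeneity and monotonicity, PN = (RR − 1) / RR = 1 − 1/RR.
PN = (3.3 − 1) / 3.3 = 2.3 / 3.3 ≈ 0.6970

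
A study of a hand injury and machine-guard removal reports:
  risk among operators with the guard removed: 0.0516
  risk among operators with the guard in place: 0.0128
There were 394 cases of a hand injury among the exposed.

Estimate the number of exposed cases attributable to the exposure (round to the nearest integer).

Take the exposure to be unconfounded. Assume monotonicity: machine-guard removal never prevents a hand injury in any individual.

Let p₁ = 0.0516, p₀ = 0.0128.
PN = (p₁ − p₀)/p₁ = (0.0516 − 0.0128) / 0.0516 ≈ 0.75194.
Attributable cases ≈ PN × (exposed cases) = 0.75194 × 394 ≈ 296.26.

about 296 cases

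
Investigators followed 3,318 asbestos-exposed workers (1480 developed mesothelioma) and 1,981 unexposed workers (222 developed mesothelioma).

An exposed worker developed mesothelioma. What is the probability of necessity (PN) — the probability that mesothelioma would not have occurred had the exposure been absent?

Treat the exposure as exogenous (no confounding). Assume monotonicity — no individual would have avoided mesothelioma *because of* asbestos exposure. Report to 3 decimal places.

p₁ = P(outcome | exposed) = 1480/3318 = 0.44605
p₀ = P(outcome | unexposed) = 222/1981 = 0.11206
Under exogeneity and monotonicity, PN = (p₁ − p₀) / p₁.
PN = (0.44605 − 0.11206) / 0.44605 = 0.33399 / 0.44605 ≈ 0.7488

PN ≈ 0.749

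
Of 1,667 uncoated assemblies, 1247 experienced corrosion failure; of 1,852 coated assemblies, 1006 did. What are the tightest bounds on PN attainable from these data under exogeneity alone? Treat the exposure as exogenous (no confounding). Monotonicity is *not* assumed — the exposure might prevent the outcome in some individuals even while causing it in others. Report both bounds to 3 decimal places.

p₁ = P(outcome | exposed) = 1247/1667 = 0.74805
p₀ = P(outcome | unexposed) = 1006/1852 = 0.5432
Under exogeneity alone the bounds on PN are max{0,(p₁−p₀)/p₁} ≤ PN ≤ min{1,(1−p₀)/p₁}.
  lower = (p₁ − p₀)/p₁ = 0.20485 / 0.74805 ≈ 0.2739
  upper = min{1, (1 − p₀)/p₁} = 0.4568 / 0.74805 ≈ 0.6107

0.274 ≤ PN ≤ 0.611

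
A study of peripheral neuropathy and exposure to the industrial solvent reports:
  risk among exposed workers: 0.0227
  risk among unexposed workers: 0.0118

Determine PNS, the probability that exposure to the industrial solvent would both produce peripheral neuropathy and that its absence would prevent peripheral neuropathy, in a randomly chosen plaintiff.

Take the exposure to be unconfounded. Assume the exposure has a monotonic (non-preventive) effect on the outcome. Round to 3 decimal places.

PNS ≈ 0.011

Let p₁ = 0.0227, p₀ = 0.0118.
Under exogeneity and monotonicity, PNS = p₁ − p₀.
PNS = 0.0227 − 0.0118 = 0.0109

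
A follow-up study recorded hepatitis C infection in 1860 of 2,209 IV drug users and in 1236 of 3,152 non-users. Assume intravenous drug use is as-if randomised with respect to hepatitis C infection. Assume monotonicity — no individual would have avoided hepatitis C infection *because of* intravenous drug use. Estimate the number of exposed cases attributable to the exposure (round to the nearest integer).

p₁ = P(outcome | exposed) = 1860/2209 = 0.84201
p₀ = P(outcome | unexposed) = 1236/3152 = 0.39213
PN = (p₁ − p₀)/p₁ = (0.84201 − 0.39213) / 0.84201 ≈ 0.53429.
Attributable cases ≈ PN × (exposed cases) = 0.53429 × 1860 ≈ 993.78.

about 994 cases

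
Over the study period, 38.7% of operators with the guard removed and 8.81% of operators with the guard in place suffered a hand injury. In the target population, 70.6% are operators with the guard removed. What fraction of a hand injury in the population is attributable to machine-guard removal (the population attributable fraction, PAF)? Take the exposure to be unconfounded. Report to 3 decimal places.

p₁ = 0.387, p₀ = 0.0881.
Overall risk P(Y=1) = π·p₁ + (1−π)·p₀ = 0.706×0.387 + 0.294×0.0881 = 0.29912.
Under exogeneity, PAF = [P(Y=1) − p₀] / P(Y=1).
PAF = (0.29912 − 0.0881) / 0.29912 ≈ 0.7055

PAF ≈ 0.705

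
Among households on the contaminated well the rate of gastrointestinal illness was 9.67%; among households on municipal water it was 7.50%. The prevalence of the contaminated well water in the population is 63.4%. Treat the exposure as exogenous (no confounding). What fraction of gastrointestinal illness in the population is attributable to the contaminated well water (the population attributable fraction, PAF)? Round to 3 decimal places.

p₁ = 0.0967, p₀ = 0.075.
Overall risk P(Y=1) = π·p₁ + (1−π)·p₀ = 0.634×0.0967 + 0.366×0.075 = 0.088758.
Under exogeneity, PAF = [P(Y=1) − p₀] / P(Y=1).
PAF = (0.088758 − 0.075) / 0.088758 ≈ 0.1550

PAF ≈ 0.155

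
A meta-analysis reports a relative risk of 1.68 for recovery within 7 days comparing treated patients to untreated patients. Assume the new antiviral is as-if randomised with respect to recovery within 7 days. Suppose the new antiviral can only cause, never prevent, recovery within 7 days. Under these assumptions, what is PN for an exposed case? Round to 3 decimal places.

Under exogeneity and monotonicity, PN = (RR − 1) / RR = 1 − 1/RR.
PN = (1.68 − 1) / 1.68 = 0.68 / 1.68 ≈ 0.4048

PN ≈ 0.405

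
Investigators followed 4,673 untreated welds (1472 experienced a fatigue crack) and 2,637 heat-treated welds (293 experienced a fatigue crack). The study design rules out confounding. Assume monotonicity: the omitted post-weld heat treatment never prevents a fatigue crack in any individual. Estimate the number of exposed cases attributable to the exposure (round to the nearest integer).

p₁ = P(outcome | exposed) = 1472/4673 = 0.315
p₀ = P(outcome | unexposed) = 293/2637 = 0.11111
PN = (p₁ − p₀)/p₁ = (0.315 − 0.11111) / 0.315 ≈ 0.64727.
Attributable cases ≈ PN × (exposed cases) = 0.64727 × 1472 ≈ 952.78.

about 953 cases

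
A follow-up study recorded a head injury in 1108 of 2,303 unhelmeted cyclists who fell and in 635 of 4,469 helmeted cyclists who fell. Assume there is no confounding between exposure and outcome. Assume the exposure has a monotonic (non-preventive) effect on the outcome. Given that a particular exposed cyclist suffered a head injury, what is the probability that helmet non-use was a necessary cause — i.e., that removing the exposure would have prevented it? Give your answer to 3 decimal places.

p₁ = P(outcome | exposed) = 1108/2303 = 0.48111
p₀ = P(outcome | unexposed) = 635/4469 = 0.14209
Under exogeneity and monotonicity, PN = (p₁ − p₀) / p₁.
PN = (0.48111 − 0.14209) / 0.48111 = 0.33902 / 0.48111 ≈ 0.7047

PN ≈ 0.705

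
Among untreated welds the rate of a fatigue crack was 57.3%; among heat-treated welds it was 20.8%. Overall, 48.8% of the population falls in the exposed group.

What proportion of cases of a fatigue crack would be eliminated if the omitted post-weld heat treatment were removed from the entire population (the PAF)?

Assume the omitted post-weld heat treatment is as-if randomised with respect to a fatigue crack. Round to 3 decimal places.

PAF ≈ 0.461

p₁ = 0.573, p₀ = 0.208.
Overall risk P(Y=1) = π·p₁ + (1−π)·p₀ = 0.488×0.573 + 0.512×0.208 = 0.38612.
Under exogeneity, PAF = [P(Y=1) − p₀] / P(Y=1).
PAF = (0.38612 − 0.208) / 0.38612 ≈ 0.4613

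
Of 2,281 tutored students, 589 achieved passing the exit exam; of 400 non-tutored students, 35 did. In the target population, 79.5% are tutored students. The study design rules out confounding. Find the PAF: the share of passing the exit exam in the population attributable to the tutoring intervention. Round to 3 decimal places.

PAF ≈ 0.608

p₁ = P(outcome | exposed) = 589/2281 = 0.25822
p₀ = P(outcome | unexposed) = 35/400 = 0.0875
Overall risk P(Y=1) = π·p₁ + (1−π)·p₀ = 0.795×0.25822 + 0.205×0.0875 = 0.22322.
Under exogeneity, PAF = [P(Y=1) − p₀] / P(Y=1).
PAF = (0.22322 − 0.0875) / 0.22322 ≈ 0.6080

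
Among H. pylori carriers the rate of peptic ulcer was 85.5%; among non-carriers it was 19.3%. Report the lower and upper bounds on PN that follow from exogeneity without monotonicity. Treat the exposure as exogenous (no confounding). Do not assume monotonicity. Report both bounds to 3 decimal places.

p₁ = 0.855, p₀ = 0.193.
Under exogeneity alone the bounds on PN are max{0,(p₁−p₀)/p₁} ≤ PN ≤ min{1,(1−p₀)/p₁}.
  lower = (p₁ − p₀)/p₁ = 0.662 / 0.855 ≈ 0.7743
  upper = min{1, (1 − p₀)/p₁} = 0.807 / 0.855 ≈ 0.9439

0.774 ≤ PN ≤ 0.944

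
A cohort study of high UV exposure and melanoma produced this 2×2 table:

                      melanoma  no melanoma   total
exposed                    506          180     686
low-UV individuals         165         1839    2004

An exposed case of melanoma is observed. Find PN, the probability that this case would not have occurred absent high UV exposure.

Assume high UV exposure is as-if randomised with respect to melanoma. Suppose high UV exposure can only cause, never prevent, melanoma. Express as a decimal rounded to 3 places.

p₁ = P(outcome | exposed) = 506/686 = 0.73761
p₀ = P(outcome | unexposed) = 165/2004 = 0.082335
Under exogeneity and monotonicity, PN = (p₁ − p₀) / p₁.
PN = (0.73761 − 0.082335) / 0.73761 = 0.65527 / 0.73761 ≈ 0.8884

PN ≈ 0.888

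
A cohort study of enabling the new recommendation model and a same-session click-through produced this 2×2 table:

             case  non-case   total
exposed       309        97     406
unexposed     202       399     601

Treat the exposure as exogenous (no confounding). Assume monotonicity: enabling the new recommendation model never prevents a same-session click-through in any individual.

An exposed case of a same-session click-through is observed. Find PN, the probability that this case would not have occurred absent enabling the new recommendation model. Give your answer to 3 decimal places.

p₁ = P(outcome | exposed) = 309/406 = 0.76108
p₀ = P(outcome | unexposed) = 202/601 = 0.33611
Under exogeneity and monotonicity, PN = (p₁ − p₀)/p₁.
PN = (0.76108 − 0.33611) / 0.76108 ≈ 0.5584

PN ≈ 0.558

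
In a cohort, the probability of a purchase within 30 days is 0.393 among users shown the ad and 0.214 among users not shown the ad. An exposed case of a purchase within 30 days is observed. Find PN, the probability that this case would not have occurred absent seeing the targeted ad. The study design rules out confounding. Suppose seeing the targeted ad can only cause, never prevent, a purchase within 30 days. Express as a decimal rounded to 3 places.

PN ≈ 0.455

Let p₁ = 0.393, p₀ = 0.214.
Under exogeneity and monotonicity, PN = (p₁ − p₀) / p₁.
PN = (0.393 − 0.214) / 0.393 = 0.179 / 0.393 ≈ 0.4555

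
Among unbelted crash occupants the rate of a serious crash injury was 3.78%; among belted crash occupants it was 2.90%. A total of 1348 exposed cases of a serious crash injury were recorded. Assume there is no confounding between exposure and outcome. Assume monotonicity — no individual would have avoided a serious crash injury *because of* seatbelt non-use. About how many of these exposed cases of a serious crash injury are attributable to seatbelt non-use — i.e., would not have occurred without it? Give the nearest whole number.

about 314 cases

p₁ = 0.0378, p₀ = 0.029.
PN = (p₁ − p₀)/p₁ = (0.0378 − 0.029) / 0.0378 ≈ 0.23280.
Attributable cases ≈ PN × (exposed cases) = 0.23280 × 1348 ≈ 313.82.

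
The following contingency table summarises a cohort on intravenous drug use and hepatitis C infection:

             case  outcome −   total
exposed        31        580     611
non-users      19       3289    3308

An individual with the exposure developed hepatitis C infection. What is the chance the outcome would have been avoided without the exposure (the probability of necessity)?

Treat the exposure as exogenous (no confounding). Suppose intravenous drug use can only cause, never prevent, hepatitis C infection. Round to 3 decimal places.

PN ≈ 0.887

p₁ = P(outcome | exposed) = 31/611 = 0.050736
p₀ = P(outcome | unexposed) = 19/3308 = 0.0057437
Under exogeneity and monotonicity, PN = (p₁ − p₀)/p₁.
PN = (0.050736 − 0.0057437) / 0.050736 ≈ 0.8868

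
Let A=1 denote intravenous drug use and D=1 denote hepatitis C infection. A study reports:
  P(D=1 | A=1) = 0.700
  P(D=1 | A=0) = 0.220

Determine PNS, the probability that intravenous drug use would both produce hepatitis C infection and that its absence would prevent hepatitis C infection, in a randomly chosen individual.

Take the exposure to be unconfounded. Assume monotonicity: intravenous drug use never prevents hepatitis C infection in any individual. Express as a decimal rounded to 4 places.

PNS ≈ 0.4800

Let p₁ = 0.7, p₀ = 0.22.
Under exogeneity and monotonicity, PNS = p₁ − p₀.
PNS = 0.7 − 0.22 = 0.48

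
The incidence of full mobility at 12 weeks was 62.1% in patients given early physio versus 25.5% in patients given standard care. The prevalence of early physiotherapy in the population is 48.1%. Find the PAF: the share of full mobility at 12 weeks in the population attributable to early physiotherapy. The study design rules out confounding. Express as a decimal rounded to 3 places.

p₁ = 0.621, p₀ = 0.255.
Overall risk P(Y=1) = π·p₁ + (1−π)·p₀ = 0.481×0.621 + 0.519×0.255 = 0.43105.
Under exogeneity, PAF = [P(Y=1) − p₀] / P(Y=1).
PAF = (0.43105 − 0.255) / 0.43105 ≈ 0.4084

PAF ≈ 0.408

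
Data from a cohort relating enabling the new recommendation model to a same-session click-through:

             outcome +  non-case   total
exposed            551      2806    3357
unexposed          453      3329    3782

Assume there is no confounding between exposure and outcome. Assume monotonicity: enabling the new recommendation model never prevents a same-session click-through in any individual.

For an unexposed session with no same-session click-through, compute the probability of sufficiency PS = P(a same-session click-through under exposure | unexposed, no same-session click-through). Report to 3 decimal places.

p₁ = P(outcome | exposed) = 551/3357 = 0.16413
p₀ = P(outcome | unexposed) = 453/3782 = 0.11978
Under exogeneity and monotonicity, PS = (p₁ − p₀)/(1 − p₀).
PS = (0.16413 − 0.11978) / 0.88022 ≈ 0.0504

PS ≈ 0.050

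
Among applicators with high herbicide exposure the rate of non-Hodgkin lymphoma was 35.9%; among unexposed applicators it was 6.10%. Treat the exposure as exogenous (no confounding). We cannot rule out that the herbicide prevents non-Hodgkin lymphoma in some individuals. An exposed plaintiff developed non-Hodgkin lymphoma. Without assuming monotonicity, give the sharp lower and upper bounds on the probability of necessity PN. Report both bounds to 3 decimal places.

0.830 ≤ PN ≤ 1.000

p₁ = 0.359, p₀ = 0.061.
Under exogeneity alone the bounds on PN are max{0,(p₁−p₀)/p₁} ≤ PN ≤ min{1,(1−p₀)/p₁}.
  lower = (p₁ − p₀)/p₁ = 0.298 / 0.359 ≈ 0.8301
  upper = min{1, (1 − p₀)/p₁} = 0.939 / 0.359 ≈ 2.6156 → capped at 1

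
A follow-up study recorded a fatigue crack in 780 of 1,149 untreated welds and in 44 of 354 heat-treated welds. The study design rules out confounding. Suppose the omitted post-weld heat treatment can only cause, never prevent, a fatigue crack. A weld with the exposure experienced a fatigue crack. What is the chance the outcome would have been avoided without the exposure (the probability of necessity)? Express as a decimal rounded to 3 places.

p₁ = P(outcome | exposed) = 780/1149 = 0.67885
p₀ = P(outcome | unexposed) = 44/354 = 0.12429
Under exogeneity and monotonicity, PN = (p₁ − p₀) / p₁.
PN = (0.67885 − 0.12429) / 0.67885 = 0.55456 / 0.67885 ≈ 0.8169

PN ≈ 0.817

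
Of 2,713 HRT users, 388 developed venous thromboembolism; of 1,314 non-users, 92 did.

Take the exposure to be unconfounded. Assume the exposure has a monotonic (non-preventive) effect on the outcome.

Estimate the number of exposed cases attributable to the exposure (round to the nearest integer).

p₁ = P(outcome | exposed) = 388/2713 = 0.14302
p₀ = P(outcome | unexposed) = 92/1314 = 0.070015
PN = (p₁ − p₀)/p₁ = (0.14302 − 0.070015) / 0.14302 ≈ 0.51043.
Attributable cases ≈ PN × (exposed cases) = 0.51043 × 388 ≈ 198.05.

about 198 cases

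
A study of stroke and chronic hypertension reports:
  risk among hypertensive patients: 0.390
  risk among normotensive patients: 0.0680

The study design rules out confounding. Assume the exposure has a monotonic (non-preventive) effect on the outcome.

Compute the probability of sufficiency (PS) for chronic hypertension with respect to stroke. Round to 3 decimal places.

PS ≈ 0.345

Let p₁ = 0.39, p₀ = 0.068.
Under exogeneity and monotonicity, PS = (p₁ − p₀) / (1 − p₀).
PS = (0.39 − 0.068) / (1 − 0.068) = 0.322 / 0.932 ≈ 0.3455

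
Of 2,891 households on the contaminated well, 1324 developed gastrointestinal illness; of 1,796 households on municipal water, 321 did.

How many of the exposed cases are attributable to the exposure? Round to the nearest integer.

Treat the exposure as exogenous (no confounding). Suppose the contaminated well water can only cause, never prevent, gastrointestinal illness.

about 807 cases

p₁ = P(outcome | exposed) = 1324/2891 = 0.45797
p₀ = P(outcome | unexposed) = 321/1796 = 0.17873
PN = (p₁ − p₀)/p₁ = (0.45797 − 0.17873) / 0.45797 ≈ 0.60974.
Attributable cases ≈ PN × (exposed cases) = 0.60974 × 1324 ≈ 807.29.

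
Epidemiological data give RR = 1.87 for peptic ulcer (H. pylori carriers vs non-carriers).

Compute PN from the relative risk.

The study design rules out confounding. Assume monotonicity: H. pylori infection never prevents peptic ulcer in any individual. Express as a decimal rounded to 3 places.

Under exogeneity and monotonicity, PN = (RR − 1) / RR = 1 − 1/RR.
PN = (1.87 − 1) / 1.87 = 0.87 / 1.87 ≈ 0.4652

PN ≈ 0.465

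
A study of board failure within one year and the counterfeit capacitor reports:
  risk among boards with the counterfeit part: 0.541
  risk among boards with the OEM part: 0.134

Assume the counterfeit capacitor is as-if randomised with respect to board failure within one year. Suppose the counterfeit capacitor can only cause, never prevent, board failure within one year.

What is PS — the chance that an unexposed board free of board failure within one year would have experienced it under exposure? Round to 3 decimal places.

PS ≈ 0.470

Let p₁ = 0.541, p₀ = 0.134.
Under exogeneity and monotonicity, PS = (p₁ − p₀) / (1 − p₀).
PS = (0.541 − 0.134) / (1 − 0.134) = 0.407 / 0.866 ≈ 0.4700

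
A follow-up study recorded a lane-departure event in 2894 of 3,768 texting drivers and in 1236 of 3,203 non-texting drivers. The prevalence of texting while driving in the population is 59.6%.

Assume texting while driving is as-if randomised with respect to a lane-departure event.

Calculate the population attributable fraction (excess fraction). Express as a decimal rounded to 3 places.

PAF ≈ 0.371

p₁ = P(outcome | exposed) = 2894/3768 = 0.76805
p₀ = P(outcome | unexposed) = 1236/3203 = 0.38589
Overall risk P(Y=1) = π·p₁ + (1−π)·p₀ = 0.596×0.76805 + 0.404×0.38589 = 0.61365.
Under exogeneity, PAF = [P(Y=1) − p₀] / P(Y=1).
PAF = (0.61365 − 0.38589) / 0.61365 ≈ 0.3712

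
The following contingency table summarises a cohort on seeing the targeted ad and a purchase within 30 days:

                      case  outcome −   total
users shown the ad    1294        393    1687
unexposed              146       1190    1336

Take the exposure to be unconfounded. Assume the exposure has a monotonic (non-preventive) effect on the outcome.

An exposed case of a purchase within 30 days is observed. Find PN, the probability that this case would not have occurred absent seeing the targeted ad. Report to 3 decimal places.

p₁ = P(outcome | exposed) = 1294/1687 = 0.76704
p₀ = P(outcome | unexposed) = 146/1336 = 0.10928
Under exogeneity and monotonicity, PN = (p₁ − p₀) / p₁.
PN = (0.76704 − 0.10928) / 0.76704 = 0.65776 / 0.76704 ≈ 0.8575

PN ≈ 0.858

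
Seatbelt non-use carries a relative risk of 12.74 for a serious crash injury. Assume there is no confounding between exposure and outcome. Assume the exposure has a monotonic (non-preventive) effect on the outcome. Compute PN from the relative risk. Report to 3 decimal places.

PN ≈ 0.922

Under exogeneity and monotonicity, PN = (RR − 1) / RR = 1 − 1/RR.
PN = (12.74 − 1) / 12.74 = 11.74 / 12.74 ≈ 0.9215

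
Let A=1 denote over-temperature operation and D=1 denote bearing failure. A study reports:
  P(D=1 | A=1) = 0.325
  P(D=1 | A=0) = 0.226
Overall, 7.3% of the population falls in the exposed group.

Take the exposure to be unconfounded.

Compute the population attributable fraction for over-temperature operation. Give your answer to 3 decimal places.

Let p₁ = 0.325, p₀ = 0.226.
Overall risk P(Y=1) = π·p₁ + (1−π)·p₀ = 0.073×0.325 + 0.927×0.226 = 0.23323.
Under exogeneity, PAF = [P(Y=1) − p₀] / P(Y=1).
PAF = (0.23323 − 0.226) / 0.23323 ≈ 0.0310

PAF ≈ 0.031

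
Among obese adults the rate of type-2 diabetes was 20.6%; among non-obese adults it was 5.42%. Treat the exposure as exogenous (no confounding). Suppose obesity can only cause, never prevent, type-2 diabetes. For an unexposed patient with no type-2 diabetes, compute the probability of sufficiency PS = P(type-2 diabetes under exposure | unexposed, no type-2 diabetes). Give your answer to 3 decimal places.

p₁ = 0.206, p₀ = 0.0542.
Under exogeneity and monotonicity, PS = (p₁ − p₀) / (1 − p₀).
PS = (0.206 − 0.0542) / (1 − 0.0542) = 0.1518 / 0.9458 ≈ 0.1605

PS ≈ 0.160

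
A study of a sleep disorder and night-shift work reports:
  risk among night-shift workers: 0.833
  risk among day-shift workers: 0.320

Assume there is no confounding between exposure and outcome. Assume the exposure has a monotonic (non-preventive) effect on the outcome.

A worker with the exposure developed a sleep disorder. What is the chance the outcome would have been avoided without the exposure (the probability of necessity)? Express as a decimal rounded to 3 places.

PN ≈ 0.616

Let p₁ = 0.833, p₀ = 0.32.
Under exogeneity and monotonicity, PN = (p₁ − p₀) / p₁.
PN = (0.833 − 0.32) / 0.833 = 0.513 / 0.833 ≈ 0.6158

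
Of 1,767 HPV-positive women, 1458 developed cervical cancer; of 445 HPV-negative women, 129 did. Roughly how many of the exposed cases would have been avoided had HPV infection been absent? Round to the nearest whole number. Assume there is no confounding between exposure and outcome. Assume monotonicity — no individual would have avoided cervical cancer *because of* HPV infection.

about 946 cases

p₁ = P(outcome | exposed) = 1458/1767 = 0.82513
p₀ = P(outcome | unexposed) = 129/445 = 0.28989
PN = (p₁ − p₀)/p₁ = (0.82513 − 0.28989) / 0.82513 ≈ 0.64868.
Attributable cases ≈ PN × (exposed cases) = 0.64868 × 1458 ≈ 945.77.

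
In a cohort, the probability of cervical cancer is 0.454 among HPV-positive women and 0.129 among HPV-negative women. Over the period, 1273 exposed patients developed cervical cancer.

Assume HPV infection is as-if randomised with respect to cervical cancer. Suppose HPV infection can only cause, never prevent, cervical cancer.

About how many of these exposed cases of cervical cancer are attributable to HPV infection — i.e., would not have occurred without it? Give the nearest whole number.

Let p₁ = 0.454, p₀ = 0.129.
PN = (p₁ − p₀)/p₁ = (0.454 − 0.129) / 0.454 ≈ 0.71586.
Attributable cases ≈ PN × (exposed cases) = 0.71586 × 1273 ≈ 911.29.

about 911 cases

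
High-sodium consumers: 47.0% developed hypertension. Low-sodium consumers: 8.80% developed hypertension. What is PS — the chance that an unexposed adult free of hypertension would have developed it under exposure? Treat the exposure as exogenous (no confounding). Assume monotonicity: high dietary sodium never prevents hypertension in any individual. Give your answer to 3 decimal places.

PS ≈ 0.419

p₁ = 0.47, p₀ = 0.088.
Under exogeneity and monotonicity, PS = (p₁ − p₀) / (1 − p₀).
PS = (0.47 − 0.088) / (1 − 0.088) = 0.382 / 0.912 ≈ 0.4189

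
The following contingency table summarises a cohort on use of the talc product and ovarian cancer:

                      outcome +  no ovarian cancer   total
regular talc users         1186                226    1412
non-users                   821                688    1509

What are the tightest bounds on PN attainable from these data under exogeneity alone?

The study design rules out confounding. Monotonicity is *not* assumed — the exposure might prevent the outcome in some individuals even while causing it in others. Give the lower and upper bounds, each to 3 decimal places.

0.352 ≤ PN ≤ 0.543

p₁ = P(outcome | exposed) = 1186/1412 = 0.83994
p₀ = P(outcome | unexposed) = 821/1509 = 0.54407
Under exogeneity alone the bounds on PN are max{0,(p₁−p₀)/p₁} ≤ PN ≤ min{1,(1−p₀)/p₁}.
  lower = (p₁ − p₀)/p₁ = 0.29587 / 0.83994 ≈ 0.3523
  upper = min{1, (1 − p₀)/p₁} = 0.45593 / 0.83994 ≈ 0.5428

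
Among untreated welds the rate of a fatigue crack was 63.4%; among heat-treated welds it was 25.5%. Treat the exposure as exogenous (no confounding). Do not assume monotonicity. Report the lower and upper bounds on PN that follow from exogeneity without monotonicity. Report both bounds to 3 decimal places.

p₁ = 0.634, p₀ = 0.255.
Under exogeneity alone the bounds on PN are max{0,(p₁−p₀)/p₁} ≤ PN ≤ min{1,(1−p₀)/p₁}.
  lower = (p₁ − p₀)/p₁ = 0.379 / 0.634 ≈ 0.5978
  upper = min{1, (1 − p₀)/p₁} = 0.745 / 0.634 ≈ 1.1751 → capped at 1

0.598 ≤ PN ≤ 1.000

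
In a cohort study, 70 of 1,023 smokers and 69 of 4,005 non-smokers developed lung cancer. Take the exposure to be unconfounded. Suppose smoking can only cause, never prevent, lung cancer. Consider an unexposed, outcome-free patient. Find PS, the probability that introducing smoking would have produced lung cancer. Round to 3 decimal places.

PS ≈ 0.052

p₁ = P(outcome | exposed) = 70/1023 = 0.068426
p₀ = P(outcome | unexposed) = 69/4005 = 0.017228
Under exogeneity and monotonicity, PS = (p₁ − p₀) / (1 − p₀).
PS = (0.068426 − 0.017228) / (1 − 0.017228) = 0.051198 / 0.98277 ≈ 0.0521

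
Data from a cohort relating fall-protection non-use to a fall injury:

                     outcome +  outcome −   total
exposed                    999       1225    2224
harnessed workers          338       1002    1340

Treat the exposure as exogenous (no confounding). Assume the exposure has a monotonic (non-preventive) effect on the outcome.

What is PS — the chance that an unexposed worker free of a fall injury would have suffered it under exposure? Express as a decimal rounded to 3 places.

PS ≈ 0.263

p₁ = P(outcome | exposed) = 999/2224 = 0.44919
p₀ = P(outcome | unexposed) = 338/1340 = 0.25224
Under exogeneity and monotonicity, PS = (p₁ − p₀) / (1 − p₀).
PS = (0.44919 − 0.25224) / (1 − 0.25224) = 0.19695 / 0.74776 ≈ 0.2634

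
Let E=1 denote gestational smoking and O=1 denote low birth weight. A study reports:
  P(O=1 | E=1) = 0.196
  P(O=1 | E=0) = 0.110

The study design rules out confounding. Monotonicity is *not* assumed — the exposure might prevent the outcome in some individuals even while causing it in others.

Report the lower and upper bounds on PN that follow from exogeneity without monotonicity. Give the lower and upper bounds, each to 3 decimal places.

0.439 ≤ PN ≤ 1.000

Let p₁ = 0.196, p₀ = 0.11.
Under exogeneity alone the bounds on PN are max{0,(p₁−p₀)/p₁} ≤ PN ≤ min{1,(1−p₀)/p₁}.
  lower = (p₁ − p₀)/p₁ = 0.086 / 0.196 ≈ 0.4388
  upper = min{1, (1 − p₀)/p₁} = 0.89 / 0.196 ≈ 4.5408 → capped at 1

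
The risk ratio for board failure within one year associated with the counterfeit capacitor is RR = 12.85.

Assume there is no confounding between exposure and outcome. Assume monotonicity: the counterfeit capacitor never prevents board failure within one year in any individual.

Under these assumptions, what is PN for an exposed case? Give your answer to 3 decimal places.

Under exogeneity and monotonicity, PN = (RR − 1) / RR = 1 − 1/RR.
PN = (12.85 − 1) / 12.85 = 11.85 / 12.85 ≈ 0.9222

PN ≈ 0.922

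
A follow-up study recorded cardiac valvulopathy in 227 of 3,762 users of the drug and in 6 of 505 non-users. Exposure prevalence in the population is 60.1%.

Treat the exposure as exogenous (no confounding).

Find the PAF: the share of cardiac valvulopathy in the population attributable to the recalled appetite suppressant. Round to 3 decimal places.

p₁ = P(outcome | exposed) = 227/3762 = 0.06034
p₀ = P(outcome | unexposed) = 6/505 = 0.011881
Overall risk P(Y=1) = π·p₁ + (1−π)·p₀ = 0.601×0.06034 + 0.399×0.011881 = 0.041005.
Under exogeneity, PAF = [P(Y=1) − p₀] / P(Y=1).
PAF = (0.041005 − 0.011881) / 0.041005 ≈ 0.7103

PAF ≈ 0.710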